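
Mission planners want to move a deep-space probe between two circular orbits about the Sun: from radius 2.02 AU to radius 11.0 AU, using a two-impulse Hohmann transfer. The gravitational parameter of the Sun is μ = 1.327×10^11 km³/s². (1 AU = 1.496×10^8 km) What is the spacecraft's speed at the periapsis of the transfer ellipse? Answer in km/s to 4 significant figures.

v = 27.24 km/s

In km: r₁ = 2.02 × 1.496×10^8 = 3.02192×10^8 km; r₂ = 11.0 × 1.496×10^8 = 1.6456×10^9 km.
Transfer-ellipse semi-major axis a_t = (r₁ + r₂)/2 = (3.02192×10^8 + 1.6456×10^9)/2 = 9.73896×10^8 km.
At periapsis, r = 3.02192×10^8 km.
From the vis-viva equation, v = √[μ(2/r − 1/a_t)] = 27.24 km/s.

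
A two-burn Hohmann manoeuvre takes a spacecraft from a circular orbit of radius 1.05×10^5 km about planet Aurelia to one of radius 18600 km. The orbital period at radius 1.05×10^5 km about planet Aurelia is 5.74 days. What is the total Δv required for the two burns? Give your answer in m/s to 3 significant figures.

Δv = 1560 m/s

From Kepler's third law T² = 4π²r³/μ at r = 1.05×10^5 km, T = 5.74 days = 5.74 × 86400 s = 4.95936×10^5 s: μ = 4π²r³/T² = 1.85813×10^5 km³/s².
The Hohmann ellipse has a_t = (r₁ + r₂)/2 = 61800 km.
At r₁ the circular-orbit speed is v₁ = √(μ/r₁) = 1.3303 km/s.
On the transfer ellipse at r₁, vis-viva equation gives v_a = √[μ(2/r₁ − 1/a_t)] = 0.72980 km/s.
First burn Δv₁ = |v_a − v₁| = 0.6005 km/s.
Circular speed at r₂: v₂ = √(μ/r₂) = 3.1607 km/s.
Transfer-orbit speed at r₂: v_p = √[μ(2/r₂ − 1/a_t)] = 4.1199 km/s.
Second burn Δv₂ = |v₂ − v_p| = 0.9592 km/s.
Total Δv = Δv₁ + Δv₂ = 1.560 km/s.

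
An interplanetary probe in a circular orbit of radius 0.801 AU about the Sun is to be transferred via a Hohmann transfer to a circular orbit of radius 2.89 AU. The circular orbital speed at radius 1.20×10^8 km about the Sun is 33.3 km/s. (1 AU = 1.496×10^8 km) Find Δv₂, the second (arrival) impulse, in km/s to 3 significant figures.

From the circular-orbit relation v² = μ/r at r = 1.20×10^8 km: μ = v²r = (33.3)² × 1.20×10^8 = 1.33067×10^11 km³/s².
In km: r₁ = 0.801 × 1.496×10^8 = 1.198296×10^8 km; r₂ = 2.89 × 1.496×10^8 = 4.32344×10^8 km.
Transfer-ellipse semi-major axis a_t = (r₁ + r₂)/2 = (1.198296×10^8 + 4.32344×10^8)/2 = 2.760868×10^8 km.
On the circular orbit at r = 4.32344×10^8 km, v_c = √(μ/r) = 17.544 km/s.
Transfer-orbit speed at the same r (vis-viva, a = a_t): v_t = √[μ(2/r − 1/a_t)] = 11.558 km/s.
Δv₂ = |v_t − v_c| = |11.558 − 17.544| = 5.986 km/s.

Δv₂ = 5.99 km/s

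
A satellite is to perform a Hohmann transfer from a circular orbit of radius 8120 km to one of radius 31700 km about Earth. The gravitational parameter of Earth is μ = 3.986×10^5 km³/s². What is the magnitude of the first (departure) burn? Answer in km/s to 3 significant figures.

Semi-major axis of the transfer orbit: a_t = (8120 + 31700)/2 = 19910 km.
Circular speed at r = 8120 km: v_c = √(μ/r) = 7.0063 km/s.
Transfer-orbit speed at the same r (vis-viva, a = a_t): v_t = √[μ(2/r − 1/a_t)] = 8.8407 km/s.
Δv₁ = |v_t − v_c| = |8.8407 − 7.0063| = 1.834 km/s.

Δv₁ = 1.83 km/s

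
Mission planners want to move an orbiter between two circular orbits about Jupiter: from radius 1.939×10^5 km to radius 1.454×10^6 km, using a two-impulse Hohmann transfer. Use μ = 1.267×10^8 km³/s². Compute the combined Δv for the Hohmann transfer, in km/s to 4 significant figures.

Semi-major axis of the transfer orbit: a_t = (1.939×10^5 + 1.454×10^6)/2 = 8.2395×10^5 km.
At r₁ the circular-orbit speed is v₁ = √(μ/r₁) = 25.562 km/s.
On the transfer ellipse at r₁, vis-viva equation gives v_p = √[μ(2/r₁ − 1/a_t)] = 33.957 km/s.
First burn Δv₁ = |v_p − v₁| = 8.395 km/s.
Circular speed at r₂: v₂ = √(μ/r₂) = 9.3348 km/s.
Transfer-orbit speed at r₂: v_a = √[μ(2/r₂ − 1/a_t)] = 4.5284 km/s.
Second burn Δv₂ = |v₂ − v_a| = 4.806 km/s.
Δv = Δv₁ + Δv₂ = 8.395 + 4.806 = 13.20 km/s.

Δv = 13.20 km/s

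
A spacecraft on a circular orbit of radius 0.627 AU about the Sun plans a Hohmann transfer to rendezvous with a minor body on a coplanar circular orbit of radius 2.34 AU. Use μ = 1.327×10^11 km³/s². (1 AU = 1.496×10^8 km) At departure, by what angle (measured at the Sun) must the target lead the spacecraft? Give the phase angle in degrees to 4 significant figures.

In km: r₁ = 0.627 × 1.496×10^8 = 9.37992×10^7 km; r₂ = 2.34 × 1.496×10^8 = 3.50064×10^8 km.
Semi-major axis of the transfer orbit: a_t = (9.37992×10^7 + 3.50064×10^8)/2 = 2.219316×10^8 km.
The half-period of the transfer ellipse is t = π√(a_t³/μ) = 2.8513×10^7 s.
Target angular speed ω₂ = √(μ/r₂³) = 5.5618×10^-8 rad/s.
Angle swept by the target during transfer: ω₂·t = 1.5858 rad = 90.86°.
The spacecraft traverses 180° on the transfer ellipse, so the target must lead by 180° − 90.86° = 89.14°.

φ = 89.14°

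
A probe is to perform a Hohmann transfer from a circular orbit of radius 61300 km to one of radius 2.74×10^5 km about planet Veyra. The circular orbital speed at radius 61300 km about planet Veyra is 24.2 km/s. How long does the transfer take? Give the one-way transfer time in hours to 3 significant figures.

t = 10.0 hours

From the circular-orbit relation v² = μ/r at r = 61300 km: μ = v²r = (24.2)² × 61300 = 3.58997×10^7 km³/s².
The Hohmann ellipse has a_t = (r₁ + r₂)/2 = 1.6765×10^5 km.
Half the transfer-orbit period gives t = π√(a_t³/μ) = 35990 s.
Converting: 35990 s ÷ 3600 s/hour = 10.0 hours.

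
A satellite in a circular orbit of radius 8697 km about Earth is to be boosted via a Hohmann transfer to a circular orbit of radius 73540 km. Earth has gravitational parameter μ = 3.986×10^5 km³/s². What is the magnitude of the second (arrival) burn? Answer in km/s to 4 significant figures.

Semi-major axis of the transfer orbit: a_t = (8697 + 73540)/2 = 41118.5 km.
Circular speed at r = 73540 km: v_c = √(μ/r) = 2.328 km/s.
Transfer-orbit speed at the same r (vis-viva, a = a_t): v_t = √[μ(2/r − 1/a_t)] = 1.071 km/s.
Δv₂ = |v_t − v_c| = |1.071 − 2.328| = 1.257 km/s.

Δv₂ = 1.257 km/s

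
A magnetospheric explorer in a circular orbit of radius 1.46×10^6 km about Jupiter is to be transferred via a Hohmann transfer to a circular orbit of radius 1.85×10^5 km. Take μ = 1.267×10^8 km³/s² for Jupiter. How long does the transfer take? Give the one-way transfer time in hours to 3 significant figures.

The Hohmann ellipse has a_t = (r₁ + r₂)/2 = 8.225×10^5 km.
Half the transfer-orbit period gives t = π√(a_t³/μ) = 2.082×10^5 s.
Converting: 2.082×10^5 s ÷ 3600 s/hour = 57.8 hours.

t = 57.8 hours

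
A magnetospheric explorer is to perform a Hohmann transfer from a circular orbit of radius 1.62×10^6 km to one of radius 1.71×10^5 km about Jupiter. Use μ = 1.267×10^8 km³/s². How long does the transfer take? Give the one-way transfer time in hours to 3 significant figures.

Semi-major axis of the transfer orbit: a_t = (1.620×10^6 + 1.710×10^5)/2 = 8.955×10^5 km.
Half the transfer-orbit period gives t = π√(a_t³/μ) = 2.365×10^5 s.
Converting: 2.365×10^5 s ÷ 3600 s/hour = 65.7 hours.

t = 65.7 hours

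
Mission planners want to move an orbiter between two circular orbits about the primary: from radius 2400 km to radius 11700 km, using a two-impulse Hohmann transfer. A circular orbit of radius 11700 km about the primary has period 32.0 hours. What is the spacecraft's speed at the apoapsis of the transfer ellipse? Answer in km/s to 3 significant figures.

From Kepler's third law T² = 4π²r³/μ at r = 11700 km, T = 32.0 hours = 32.0 × 3600 s = 1.152×10^5 s: μ = 4π²r³/T² = 4764.45 km³/s².
The Hohmann ellipse has a_t = (r₁ + r₂)/2 = 7050 km.
At apoapsis, r = 11700 km.
Applying v² = μ(2/r − 1/a_t): v = 0.3723 km/s.

v = 0.372 km/s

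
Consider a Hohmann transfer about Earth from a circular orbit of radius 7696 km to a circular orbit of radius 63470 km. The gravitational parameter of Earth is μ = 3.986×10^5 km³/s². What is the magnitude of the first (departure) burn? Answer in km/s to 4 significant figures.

Semi-major axis of the transfer orbit: a_t = (7696 + 63470)/2 = 35583 km.
On the circular orbit at r = 7696 km, v_c = √(μ/r) = 7.197 km/s.
Transfer-orbit speed at the same r (vis-viva, a = a_t): v_t = √[μ(2/r − 1/a_t)] = 9.612 km/s.
Δv₁ = |v_t − v_c| = |9.612 − 7.197| = 2.415 km/s.

Δv₁ = 2.415 km/s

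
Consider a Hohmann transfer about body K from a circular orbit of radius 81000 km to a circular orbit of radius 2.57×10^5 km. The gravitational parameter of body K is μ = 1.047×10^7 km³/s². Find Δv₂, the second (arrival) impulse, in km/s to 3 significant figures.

Δv₂ = 1.96 km/s

The Hohmann ellipse has a_t = (r₁ + r₂)/2 = 1.690×10^5 km.
Circular speed at r = 2.570×10^5 km: v_c = √(μ/r) = 6.383 km/s.
Vis-viva on the transfer ellipse at r = 2.570×10^5 km gives v_t = √[μ(2/r − 1/a_t)] = 4.419 km/s.
Δv₂ = |v_t − v_c| = |4.419 − 6.383| = 1.964 km/s.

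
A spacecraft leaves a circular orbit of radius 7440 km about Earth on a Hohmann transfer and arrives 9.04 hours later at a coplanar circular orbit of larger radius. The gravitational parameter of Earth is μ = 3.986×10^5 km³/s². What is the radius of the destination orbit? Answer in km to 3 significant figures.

r₂ = 62500 km

Transfer time t = 9.04 hours = 32544 s, and t = π√(a_t³/μ).
So a_t = (μ t²/π²)^(1/3) = (3.986×10^5 × (32544)² / π²)^(1/3) = 34972 km.
Since a_t = (r₁ + r₂)/2, r₂ = 2a_t − r₁ = 2×34972 − 7440 = 62504 km.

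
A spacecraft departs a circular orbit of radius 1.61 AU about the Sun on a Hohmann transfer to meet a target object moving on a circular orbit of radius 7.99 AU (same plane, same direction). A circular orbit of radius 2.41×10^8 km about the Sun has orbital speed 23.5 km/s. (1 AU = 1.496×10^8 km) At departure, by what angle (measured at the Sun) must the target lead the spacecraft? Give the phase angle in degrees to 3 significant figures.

φ = 96.2°

From the circular-orbit relation v² = μ/r at r = 2.41×10^8 km: μ = v²r = (23.5)² × 2.41×10^8 = 1.33092×10^11 km³/s².
In km: r₁ = 1.61 × 1.496×10^8 = 2.40856×10^8 km; r₂ = 7.99 × 1.496×10^8 = 1.195304×10^9 km.
The Hohmann ellipse has a_t = (r₁ + r₂)/2 = 7.1808×10^8 km.
Transfer time t = π√(a_t³/μ) = 1.657×10^8 s.
Target angular speed ω₂ = √(μ/r₂³) = 8.828×10^-9 rad/s.
Angle swept by the target during transfer: ω₂·t = 1.4628 rad = 83.81°.
The spacecraft traverses 180° on the transfer ellipse, so the target must lead by 180° − 83.81° = 96.2°.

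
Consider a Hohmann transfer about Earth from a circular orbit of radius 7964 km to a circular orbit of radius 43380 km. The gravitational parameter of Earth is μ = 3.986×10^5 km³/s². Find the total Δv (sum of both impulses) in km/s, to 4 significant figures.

Δv = 3.465 km/s

Transfer-ellipse semi-major axis a_t = (r₁ + r₂)/2 = (7964 + 43380)/2 = 25672 km.
Circular speed at r₁: v₁ = √(μ/r₁) = √(3.986×10^5/7964) = 7.0746 km/s.
Transfer-orbit speed at r₁ (v² = μ(2/r − 1/a)): v_p = √[μ(2/r₁ − 1/a_t)] = 9.1964 km/s.
First burn Δv₁ = |v_p − v₁| = 2.122 km/s.
Circular speed at r₂: v₂ = √(μ/r₂) = 3.031 km/s.
Transfer-orbit speed at r₂: v_a = √[μ(2/r₂ − 1/a_t)] = 1.688 km/s.
Second burn Δv₂ = |v₂ − v_a| = 1.343 km/s.
Δv = Δv₁ + Δv₂ = 2.122 + 1.343 = 3.465 km/s.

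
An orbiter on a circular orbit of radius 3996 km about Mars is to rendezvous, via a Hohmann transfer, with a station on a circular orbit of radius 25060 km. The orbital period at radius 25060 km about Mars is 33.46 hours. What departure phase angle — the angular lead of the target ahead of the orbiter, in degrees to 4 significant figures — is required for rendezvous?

φ = 100.5°

From Kepler's third law T² = 4π²r³/μ at r = 25060 km, T = 33.46 hours = 33.46 × 3600 s = 1.20456×10^5 s: μ = 4π²r³/T² = 42819.9 km³/s².
The Hohmann ellipse has a_t = (r₁ + r₂)/2 = 14528 km.
Transfer time t = π√(a_t³/μ) = 26584.9 s.
The target's mean motion on its circular orbit is ω₂ = √(μ/r₂³) = 5.21617×10^-5 rad/s.
Angle swept by the target during transfer: ω₂·t = 1.38671 rad = 79.453°.
The orbiter traverses 180° on the transfer ellipse, so the target must lead by 180° − 79.453° = 100.5°.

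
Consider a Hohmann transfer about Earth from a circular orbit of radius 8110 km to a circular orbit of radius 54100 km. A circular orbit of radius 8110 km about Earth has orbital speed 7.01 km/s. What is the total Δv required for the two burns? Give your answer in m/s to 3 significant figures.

Δv = 3560 m/s

From the circular-orbit relation v² = μ/r at r = 8110 km: μ = v²r = (7.01)² × 8110 = 3.98526×10^5 km³/s².
Transfer-ellipse semi-major axis a_t = (r₁ + r₂)/2 = (8110 + 54100)/2 = 31105 km.
At r₁ the circular-orbit speed is v₁ = √(μ/r₁) = 7.010 km/s.
Transfer-orbit speed at r₁ (vis-viva): v_p = √[μ(2/r₁ − 1/a_t)] = 9.245 km/s.
First burn Δv₁ = |v_p − v₁| = 2.235 km/s.
Circular speed at r₂: v₂ = √(μ/r₂) = 2.714 km/s.
Transfer-orbit speed at r₂: v_a = √[μ(2/r₂ − 1/a_t)] = 1.386 km/s.
Second burn Δv₂ = |v₂ − v_a| = 1.328 km/s.
Δv = Δv₁ + Δv₂ = 2.235 + 1.328 = 3.563 km/s.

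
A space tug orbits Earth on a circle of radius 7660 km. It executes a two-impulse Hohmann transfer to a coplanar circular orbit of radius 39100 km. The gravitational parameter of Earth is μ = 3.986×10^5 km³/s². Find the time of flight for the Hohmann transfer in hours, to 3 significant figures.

Transfer-ellipse semi-major axis a_t = (r₁ + r₂)/2 = (7660 + 39100)/2 = 23380 km.
By Kepler's third law the transfer-orbit period is T = 2π√(a_t³/μ), so t = T/2 = 17790 s.
Converting: 17790 s ÷ 3600 s/hour = 4.94 hours.

t = 4.94 hours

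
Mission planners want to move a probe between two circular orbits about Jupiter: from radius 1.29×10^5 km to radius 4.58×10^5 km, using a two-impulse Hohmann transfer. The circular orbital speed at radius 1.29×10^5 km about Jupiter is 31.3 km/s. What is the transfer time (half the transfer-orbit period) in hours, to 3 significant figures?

From the circular-orbit relation v² = μ/r at r = 1.29×10^5 km: μ = v²r = (31.3)² × 1.29×10^5 = 1.26380×10^8 km³/s².
Semi-major axis of the transfer orbit: a_t = (1.290×10^5 + 4.580×10^5)/2 = 2.935×10^5 km.
By Kepler's third law the transfer-orbit period is T = 2π√(a_t³/μ), so t = T/2 = 44430 s.
Converting: 44430 s ÷ 3600 s/hour = 12.3 hours.

t = 12.3 hours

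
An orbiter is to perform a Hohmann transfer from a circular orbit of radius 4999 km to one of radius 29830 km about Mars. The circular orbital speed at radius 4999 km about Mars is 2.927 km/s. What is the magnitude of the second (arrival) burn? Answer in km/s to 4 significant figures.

Δv₂ = 0.5562 km/s

From the circular-orbit relation v² = μ/r at r = 4999 km: μ = v²r = (2.927)² × 4999 = 42828.1 km³/s².
Semi-major axis of the transfer orbit: a_t = (4999 + 29830)/2 = 17414.5 km.
On the circular orbit at r = 29830 km, v_c = √(μ/r) = 1.1982 km/s.
Vis-viva on the transfer ellipse at r = 29830 km gives v_t = √[μ(2/r − 1/a_t)] = 0.64198 km/s.
Δv₂ = |v_t − v_c| = |0.64198 − 1.1982| = 0.5562 km/s.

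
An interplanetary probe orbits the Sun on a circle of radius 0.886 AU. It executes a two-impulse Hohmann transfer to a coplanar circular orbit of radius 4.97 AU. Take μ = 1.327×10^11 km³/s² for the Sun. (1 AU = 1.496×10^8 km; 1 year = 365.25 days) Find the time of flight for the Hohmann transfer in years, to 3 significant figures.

In km: r₁ = 0.886 × 1.496×10^8 = 1.325456×10^8 km; r₂ = 4.97 × 1.496×10^8 = 7.43512×10^8 km.
The Hohmann ellipse has a_t = (r₁ + r₂)/2 = 4.380288×10^8 km.
By Kepler's third law the transfer-orbit period is T = 2π√(a_t³/μ), so t = T/2 = 7.906×10^7 s.
Converting: 7.906×10^7 s ÷ 3.15576×10^7 s/year (365.25 × 86400) = 2.51 years.

t = 2.51 years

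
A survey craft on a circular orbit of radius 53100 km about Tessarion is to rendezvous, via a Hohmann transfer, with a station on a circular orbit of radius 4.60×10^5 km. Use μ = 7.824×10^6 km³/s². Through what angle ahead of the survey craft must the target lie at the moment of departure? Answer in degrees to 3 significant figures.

φ = 105°

Transfer-ellipse semi-major axis a_t = (r₁ + r₂)/2 = (53100 + 4.600×10^5)/2 = 2.5655×10^5 km.
Transfer time t = π√(a_t³/μ) = 1.4595×10^5 s.
Target angular speed ω₂ = √(μ/r₂³) = 8.9656×10^-6 rad/s.
Angle swept by the target during transfer: ω₂·t = 1.3085 rad = 74.97°.
Arrival is 180° from departure on the ellipse, so φ = 180° − 74.97° = 105°.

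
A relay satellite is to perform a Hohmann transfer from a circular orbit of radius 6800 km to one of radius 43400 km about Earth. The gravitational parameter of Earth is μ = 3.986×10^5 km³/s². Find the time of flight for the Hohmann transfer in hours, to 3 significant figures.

The Hohmann ellipse has a_t = (r₁ + r₂)/2 = 25100 km.
Half the transfer-orbit period gives t = π√(a_t³/μ) = 19790 s.
Converting: 19790 s ÷ 3600 s/hour = 5.50 hours.

t = 5.50 hours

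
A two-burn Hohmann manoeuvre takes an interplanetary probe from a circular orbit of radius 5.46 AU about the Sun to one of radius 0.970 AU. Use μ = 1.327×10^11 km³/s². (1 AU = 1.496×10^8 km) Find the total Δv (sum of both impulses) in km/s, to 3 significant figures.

Δv = 14.9 km/s

In km: r₁ = 5.46 × 1.496×10^8 = 8.16816×10^8 km; r₂ = 0.970 × 1.496×10^8 = 1.45112×10^8 km.
Semi-major axis of the transfer orbit: a_t = (8.16816×10^8 + 1.45112×10^8)/2 = 4.80964×10^8 km.
At r₁ the circular-orbit speed is v₁ = √(μ/r₁) = 12.746 km/s.
Transfer-orbit speed at r₁ (v² = μ(2/r − 1/a)): v_a = √[μ(2/r₁ − 1/a_t)] = 7.0011 km/s.
First burn Δv₁ = |v_a − v₁| = 5.745 km/s.
Circular speed at r₂: v₂ = √(μ/r₂) = 30.240 km/s.
Transfer-orbit speed at r₂: v_p = √[μ(2/r₂ − 1/a_t)] = 39.408 km/s.
Second burn Δv₂ = |v₂ − v_p| = 9.168 km/s.
Total Δv = Δv₁ + Δv₂ = 14.91 km/s.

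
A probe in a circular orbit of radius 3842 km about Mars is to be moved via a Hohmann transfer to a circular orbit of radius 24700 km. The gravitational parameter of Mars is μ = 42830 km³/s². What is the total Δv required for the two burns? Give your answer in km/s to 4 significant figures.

Δv = 1.687 km/s

The Hohmann ellipse has a_t = (r₁ + r₂)/2 = 14271 km.
Circular speed at r₁: v₁ = √(μ/r₁) = √(42830/3842) = 3.3388 km/s.
On the transfer ellipse at r₁, v² = μ(2/r − 1/a) gives v_p = √[μ(2/r₁ − 1/a_t)] = 4.3925 km/s.
First burn Δv₁ = |v_p − v₁| = 1.0537 km/s.
Circular speed at r₂: v₂ = √(μ/r₂) = 1.31682 km/s.
Transfer-orbit speed at r₂: v_a = √[μ(2/r₂ − 1/a_t)] = 0.683246 km/s.
Second burn Δv₂ = |v₂ − v_a| = 0.63357 km/s.
Total Δv = Δv₁ + Δv₂ = 1.687 km/s.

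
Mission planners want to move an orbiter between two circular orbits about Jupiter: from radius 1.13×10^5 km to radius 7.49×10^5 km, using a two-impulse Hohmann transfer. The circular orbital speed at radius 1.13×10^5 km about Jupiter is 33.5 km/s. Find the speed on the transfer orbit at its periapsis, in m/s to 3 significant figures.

v = 44200 m/s

From the circular-orbit relation v² = μ/r at r = 1.13×10^5 km: μ = v²r = (33.5)² × 1.13×10^5 = 1.26814×10^8 km³/s².
Transfer-ellipse semi-major axis a_t = (r₁ + r₂)/2 = (1.130×10^5 + 7.490×10^5)/2 = 4.310×10^5 km.
At periapsis, r = 1.130×10^5 km.
Vis-viva: v = √[μ(2/r − 1/a_t)] = √[1.26814×10^8 × (2/1.130×10^5 − 1/4.310×10^5)] = 44.16 km/s.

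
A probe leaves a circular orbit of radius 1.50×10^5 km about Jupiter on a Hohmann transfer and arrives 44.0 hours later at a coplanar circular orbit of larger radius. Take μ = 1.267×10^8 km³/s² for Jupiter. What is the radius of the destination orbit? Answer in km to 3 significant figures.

Transfer time t = 44.0 hours = 1.584×10^5 s, and t = π√(a_t³/μ).
So a_t = (μ t²/π²)^(1/3) = (1.267×10^8 × (1.584×10^5)² / π²)^(1/3) = 6.8548×10^5 km.
Since a_t = (r₁ + r₂)/2, r₂ = 2a_t − r₁ = 2×6.8548×10^5 − 1.500×10^5 = 1.22096×10^6 km.

r₂ = 1.22×10^6 km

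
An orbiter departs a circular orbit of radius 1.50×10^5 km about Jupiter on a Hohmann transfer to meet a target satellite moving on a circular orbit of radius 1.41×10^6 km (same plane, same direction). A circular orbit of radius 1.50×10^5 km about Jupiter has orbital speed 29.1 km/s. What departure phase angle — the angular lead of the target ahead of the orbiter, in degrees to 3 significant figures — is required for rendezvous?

φ = 106°

From the circular-orbit relation v² = μ/r at r = 1.50×10^5 km: μ = v²r = (29.1)² × 1.50×10^5 = 1.27022×10^8 km³/s².
Transfer-ellipse semi-major axis a_t = (r₁ + r₂)/2 = (1.500×10^5 + 1.410×10^6)/2 = 7.800×10^5 km.
Transfer time t = π√(a_t³/μ) = 1.9202×10^5 s.
The target's mean motion on its circular orbit is ω₂ = √(μ/r₂³) = 6.7315×10^-6 rad/s.
Angle swept by the target during transfer: ω₂·t = 1.2926 rad = 74.06°.
Arrival is 180° from departure on the ellipse, so φ = 180° − 74.06° = 106°.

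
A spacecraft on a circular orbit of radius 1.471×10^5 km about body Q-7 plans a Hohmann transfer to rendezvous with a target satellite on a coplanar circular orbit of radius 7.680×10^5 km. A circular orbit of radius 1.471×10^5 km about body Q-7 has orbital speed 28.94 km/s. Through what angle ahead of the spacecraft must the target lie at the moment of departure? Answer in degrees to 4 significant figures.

φ = 97.23°

From the circular-orbit relation v² = μ/r at r = 1.471×10^5 km: μ = v²r = (28.94)² × 1.471×10^5 = 1.23200×10^8 km³/s².
Semi-major axis of the transfer orbit: a_t = (1.471×10^5 + 7.680×10^5)/2 = 4.5755×10^5 km.
Transfer time t = π√(a_t³/μ) = 87599.7 s.
The target's mean motion on its circular orbit is ω₂ = √(μ/r₂³) = 1.64916×10^-5 rad/s.
Angle swept by the target during transfer: ω₂·t = 1.44466 rad = 82.77°.
The spacecraft traverses 180° on the transfer ellipse, so the target must lead by 180° − 82.77° = 97.23°.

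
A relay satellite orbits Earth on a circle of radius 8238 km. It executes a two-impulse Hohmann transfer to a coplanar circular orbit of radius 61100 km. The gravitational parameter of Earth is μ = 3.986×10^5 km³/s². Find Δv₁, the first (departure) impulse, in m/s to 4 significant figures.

Δv₁ = 2278 m/s

Transfer-ellipse semi-major axis a_t = (r₁ + r₂)/2 = (8238 + 61100)/2 = 34669 km.
On the circular orbit at r = 8238 km, v_c = √(μ/r) = 6.956 km/s.
Vis-viva on the transfer ellipse at r = 8238 km gives v_t = √[μ(2/r − 1/a_t)] = 9.234 km/s.
Δv₁ = |v_t − v_c| = |9.234 − 6.956| = 2.278 km/s.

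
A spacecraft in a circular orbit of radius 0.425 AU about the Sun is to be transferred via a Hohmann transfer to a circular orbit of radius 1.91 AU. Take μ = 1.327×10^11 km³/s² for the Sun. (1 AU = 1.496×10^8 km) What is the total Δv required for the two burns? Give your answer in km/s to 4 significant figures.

Δv = 21.30 km/s

In km: r₁ = 0.425 × 1.496×10^8 = 6.358×10^7 km; r₂ = 1.91 × 1.496×10^8 = 2.85736×10^8 km.
Semi-major axis of the transfer orbit: a_t = (6.358×10^7 + 2.85736×10^8)/2 = 1.74658×10^8 km.
At r₁ the circular-orbit speed is v₁ = √(μ/r₁) = 45.685 km/s.
Transfer-orbit speed at r₁ (v² = μ(2/r − 1/a)): v_p = √[μ(2/r₁ − 1/a_t)] = 58.434 km/s.
First burn Δv₁ = |v_p − v₁| = 12.75 km/s.
Circular speed at r₂: v₂ = √(μ/r₂) = 21.550 km/s.
Transfer-orbit speed at r₂: v_a = √[μ(2/r₂ − 1/a_t)] = 13.002 km/s.
Second burn Δv₂ = |v₂ − v_a| = 8.548 km/s.
Total Δv = Δv₁ + Δv₂ = 21.30 km/s.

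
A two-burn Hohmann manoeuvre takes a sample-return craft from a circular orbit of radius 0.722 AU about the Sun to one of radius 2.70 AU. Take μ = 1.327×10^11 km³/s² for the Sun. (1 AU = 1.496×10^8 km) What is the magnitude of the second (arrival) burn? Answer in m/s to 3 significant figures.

Δv₂ = 6350 m/s

In km: r₁ = 0.722 × 1.496×10^8 = 1.080112×10^8 km; r₂ = 2.70 × 1.496×10^8 = 4.0392×10^8 km.
Transfer-ellipse semi-major axis a_t = (r₁ + r₂)/2 = (1.080112×10^8 + 4.0392×10^8)/2 = 2.559656×10^8 km.
On the circular orbit at r = 4.0392×10^8 km, v_c = √(μ/r) = 18.125 km/s.
Vis-viva on the transfer ellipse at r = 4.0392×10^8 km gives v_t = √[μ(2/r − 1/a_t)] = 11.774 km/s.
Δv₂ = |v_t − v_c| = |11.774 − 18.125| = 6.351 km/s.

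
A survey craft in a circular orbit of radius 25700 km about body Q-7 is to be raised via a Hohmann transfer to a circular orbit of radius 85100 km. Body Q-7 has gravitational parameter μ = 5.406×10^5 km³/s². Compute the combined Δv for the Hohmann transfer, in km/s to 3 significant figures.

Semi-major axis of the transfer orbit: a_t = (25700 + 85100)/2 = 55400 km.
At r₁ the circular-orbit speed is v₁ = √(μ/r₁) = 4.586 km/s.
Transfer-orbit speed at r₁ (v² = μ(2/r − 1/a)): v_p = √[μ(2/r₁ − 1/a_t)] = 5.684 km/s.
First burn Δv₁ = |v_p − v₁| = 1.098 km/s.
Circular speed at r₂: v₂ = √(μ/r₂) = 2.52042 km/s.
Transfer-orbit speed at r₂: v_a = √[μ(2/r₂ − 1/a_t)] = 1.71666 km/s.
Second burn Δv₂ = |v₂ − v_a| = 0.8038 km/s.
Total Δv = Δv₁ + Δv₂ = 1.902 km/s.

Δv = 1.90 km/s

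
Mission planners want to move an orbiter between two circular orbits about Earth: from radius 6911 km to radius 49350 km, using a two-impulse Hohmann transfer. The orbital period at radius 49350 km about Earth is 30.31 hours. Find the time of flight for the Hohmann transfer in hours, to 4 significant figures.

t = 6.522 hours

From Kepler's third law T² = 4π²r³/μ at r = 49350 km, T = 30.31 hours = 30.31 × 3600 s = 1.09116×10^5 s: μ = 4π²r³/T² = 3.98515×10^5 km³/s².
Semi-major axis of the transfer orbit: a_t = (6911 + 49350)/2 = 28130.5 km.
Half the transfer-orbit period gives t = π√(a_t³/μ) = 23480 s.
Converting: 23480 s ÷ 3600 s/hour = 6.522 hours.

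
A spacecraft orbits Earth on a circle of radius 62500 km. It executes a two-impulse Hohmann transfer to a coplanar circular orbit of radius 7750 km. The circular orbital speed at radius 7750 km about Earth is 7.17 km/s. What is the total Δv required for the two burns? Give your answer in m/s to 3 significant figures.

Δv = 3730 m/s

From the circular-orbit relation v² = μ/r at r = 7750 km: μ = v²r = (7.17)² × 7750 = 3.98419×10^5 km³/s².
Transfer-ellipse semi-major axis a_t = (r₁ + r₂)/2 = (62500 + 7750)/2 = 35125 km.
Circular speed at r₁: v₁ = √(μ/r₁) = √(3.98419×10^5/62500) = 2.525 km/s.
On the transfer ellipse at r₁, vis-viva equation gives v_a = √[μ(2/r₁ − 1/a_t)] = 1.186 km/s.
First burn Δv₁ = |v_a − v₁| = 1.339 km/s.
Circular speed at r₂: v₂ = √(μ/r₂) = 7.170 km/s.
Transfer-orbit speed at r₂: v_p = √[μ(2/r₂ − 1/a_t)] = 9.564 km/s.
Second burn Δv₂ = |v₂ − v_p| = 2.394 km/s.
Δv = Δv₁ + Δv₂ = 1.339 + 2.394 = 3.733 km/s.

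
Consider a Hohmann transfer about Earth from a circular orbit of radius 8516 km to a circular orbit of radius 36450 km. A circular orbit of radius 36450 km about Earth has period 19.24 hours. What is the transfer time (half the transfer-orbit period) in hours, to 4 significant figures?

t = 4.660 hours

From Kepler's third law T² = 4π²r³/μ at r = 36450 km, T = 19.24 hours = 19.24 × 3600 s = 69264 s: μ = 4π²r³/T² = 3.98508×10^5 km³/s².
Semi-major axis of the transfer orbit: a_t = (8516 + 36450)/2 = 22483 km.
Transfer time t = π√(a_t³/μ) = π√((22483)³ / 3.98508×10^5) = 16777 s.
Converting: 16777 s ÷ 3600 s/hour = 4.660 hours.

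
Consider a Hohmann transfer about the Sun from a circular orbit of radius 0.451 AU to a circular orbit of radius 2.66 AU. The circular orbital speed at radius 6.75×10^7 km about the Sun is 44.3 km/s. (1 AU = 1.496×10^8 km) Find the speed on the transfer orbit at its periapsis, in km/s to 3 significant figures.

From the circular-orbit relation v² = μ/r at r = 6.75×10^7 km: μ = v²r = (44.3)² × 6.75×10^7 = 1.32468×10^11 km³/s².
In km: r₁ = 0.451 × 1.496×10^8 = 6.74696×10^7 km; r₂ = 2.66 × 1.496×10^8 = 3.97936×10^8 km.
Transfer-ellipse semi-major axis a_t = (r₁ + r₂)/2 = (6.74696×10^7 + 3.97936×10^8)/2 = 2.327028×10^8 km.
At periapsis, r = 6.74696×10^7 km.
From the vis-viva equation, v = √[μ(2/r − 1/a_t)] = 57.94 km/s.

v = 57.9 km/s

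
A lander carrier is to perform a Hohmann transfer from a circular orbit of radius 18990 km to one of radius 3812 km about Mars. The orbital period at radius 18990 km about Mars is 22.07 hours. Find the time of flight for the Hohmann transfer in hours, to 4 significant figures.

From Kepler's third law T² = 4π²r³/μ at r = 18990 km, T = 22.07 hours = 22.07 × 3600 s = 79452 s: μ = 4π²r³/T² = 42827.7 km³/s².
Semi-major axis of the transfer orbit: a_t = (18990 + 3812)/2 = 11401 km.
Transfer time t = π√(a_t³/μ) = π√((11401)³ / 42827.7) = 18480 s.
Converting: 18480 s ÷ 3600 s/hour = 5.133 hours.

t = 5.133 hours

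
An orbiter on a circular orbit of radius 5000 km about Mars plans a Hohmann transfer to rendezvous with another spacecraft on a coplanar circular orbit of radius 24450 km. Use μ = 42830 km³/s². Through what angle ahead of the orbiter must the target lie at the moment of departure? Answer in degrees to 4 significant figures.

φ = 95.87°

Transfer-ellipse semi-major axis a_t = (r₁ + r₂)/2 = (5000 + 24450)/2 = 14725 km.
The half-period of the transfer ellipse is t = π√(a_t³/μ) = 27124 s.
The target's mean motion on its circular orbit is ω₂ = √(μ/r₂³) = 5.4132×10^-5 rad/s.
Angle swept by the target during transfer: ω₂·t = 1.4683 rad = 84.13°.
The orbiter traverses 180° on the transfer ellipse, so the target must lead by 180° − 84.13° = 95.87°.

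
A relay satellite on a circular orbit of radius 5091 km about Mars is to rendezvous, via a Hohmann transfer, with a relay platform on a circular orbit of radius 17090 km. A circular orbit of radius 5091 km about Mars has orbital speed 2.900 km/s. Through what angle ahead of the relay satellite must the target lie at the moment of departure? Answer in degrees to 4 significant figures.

From the circular-orbit relation v² = μ/r at r = 5091 km: μ = v²r = (2.900)² × 5091 = 42815.3 km³/s².
Semi-major axis of the transfer orbit: a_t = (5091 + 17090)/2 = 11090.5 km.
The half-period of the transfer ellipse is t = π√(a_t³/μ) = 17732.8 s.
The target's mean motion on its circular orbit is ω₂ = √(μ/r₂³) = 9.26161×10^-5 rad/s.
Angle swept by the target during transfer: ω₂·t = 1.6423 rad = 94.10°.
Arrival is 180° from departure on the ellipse, so φ = 180° − 94.10° = 85.90°.

φ = 85.90°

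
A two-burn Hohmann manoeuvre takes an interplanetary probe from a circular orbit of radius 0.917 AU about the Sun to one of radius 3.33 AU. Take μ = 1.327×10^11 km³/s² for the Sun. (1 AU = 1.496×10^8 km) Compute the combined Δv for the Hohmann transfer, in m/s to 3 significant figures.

Δv = 13400 m/s

In km: r₁ = 0.917 × 1.496×10^8 = 1.371832×10^8 km; r₂ = 3.33 × 1.496×10^8 = 4.98168×10^8 km.
The Hohmann ellipse has a_t = (r₁ + r₂)/2 = 3.176756×10^8 km.
At r₁ the circular-orbit speed is v₁ = √(μ/r₁) = 31.102 km/s.
On the transfer ellipse at r₁, vis-viva equation gives v_p = √[μ(2/r₁ − 1/a_t)] = 38.948 km/s.
First burn Δv₁ = |v_p − v₁| = 7.846 km/s.
At r₂, v₂ = √(μ/r₂) = 16.321 km/s.
Transfer-orbit speed at r₂: v_a = √[μ(2/r₂ − 1/a_t)] = 10.725 km/s.
Second burn Δv₂ = |v₂ − v_a| = 5.596 km/s.
Δv = Δv₁ + Δv₂ = 7.846 + 5.596 = 13.44 km/s.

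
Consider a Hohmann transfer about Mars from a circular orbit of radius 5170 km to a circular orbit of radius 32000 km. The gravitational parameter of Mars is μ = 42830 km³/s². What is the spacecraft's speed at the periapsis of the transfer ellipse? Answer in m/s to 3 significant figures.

Transfer-ellipse semi-major axis a_t = (r₁ + r₂)/2 = (5170 + 32000)/2 = 18585 km.
At periapsis, r = 5170 km.
Vis-viva: v = √[μ(2/r − 1/a_t)] = √[42830 × (2/5170 − 1/18585)] = 3.777 km/s.

v = 3780 m/s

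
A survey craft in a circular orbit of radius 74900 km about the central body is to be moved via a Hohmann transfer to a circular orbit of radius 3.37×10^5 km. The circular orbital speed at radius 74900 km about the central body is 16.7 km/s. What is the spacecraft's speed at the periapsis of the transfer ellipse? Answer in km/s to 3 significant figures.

v = 21.4 km/s

From the circular-orbit relation v² = μ/r at r = 74900 km: μ = v²r = (16.7)² × 74900 = 2.08889×10^7 km³/s².
Semi-major axis of the transfer orbit: a_t = (74900 + 3.370×10^5)/2 = 2.0595×10^5 km.
The periapsis of the transfer ellipse is at r = 74900 km.
From the vis-viva equation, v = √[μ(2/r − 1/a_t)] = 21.36 km/s.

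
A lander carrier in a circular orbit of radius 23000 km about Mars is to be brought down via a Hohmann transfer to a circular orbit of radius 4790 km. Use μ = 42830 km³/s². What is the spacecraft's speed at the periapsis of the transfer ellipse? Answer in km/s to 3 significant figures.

v = 3.85 km/s

The Hohmann ellipse has a_t = (r₁ + r₂)/2 = 13895 km.
The periapsis of the transfer ellipse is at r = 4790 km.
Applying v² = μ(2/r − 1/a_t): v = 3.847 km/s.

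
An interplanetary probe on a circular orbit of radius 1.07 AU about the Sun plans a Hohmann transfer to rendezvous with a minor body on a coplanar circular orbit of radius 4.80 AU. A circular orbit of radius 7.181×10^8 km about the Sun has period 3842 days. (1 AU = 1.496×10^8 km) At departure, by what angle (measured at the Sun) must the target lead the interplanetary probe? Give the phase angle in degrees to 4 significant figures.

φ = 93.94°

From Kepler's third law T² = 4π²r³/μ at r = 7.181×10^8 km, T = 3842 days = 3842 × 86400 s = 3.319488×10^8 s: μ = 4π²r³/T² = 1.32670×10^11 km³/s².
In km: r₁ = 1.07 × 1.496×10^8 = 1.60072×10^8 km; r₂ = 4.80 × 1.496×10^8 = 7.1808×10^8 km.
Transfer-ellipse semi-major axis a_t = (r₁ + r₂)/2 = (1.60072×10^8 + 7.1808×10^8)/2 = 4.39076×10^8 km.
Transfer time t = π√(a_t³/μ) = 7.935×10^7 s.
Target angular speed ω₂ = √(μ/r₂³) = 1.893×10^-8 rad/s.
Angle swept by the target during transfer: ω₂·t = 1.502 rad = 86.06°.
Arrival is 180° from departure on the ellipse, so φ = 180° − 86.06° = 93.94°.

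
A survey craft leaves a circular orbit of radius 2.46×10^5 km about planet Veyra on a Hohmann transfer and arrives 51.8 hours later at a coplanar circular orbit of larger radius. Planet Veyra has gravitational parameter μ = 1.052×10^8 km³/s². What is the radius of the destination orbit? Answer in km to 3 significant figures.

Transfer time t = 51.8 hours = 1.8648×10^5 s, and t = π√(a_t³/μ).
So a_t = (μ t²/π²)^(1/3) = (1.052×10^8 × (1.8648×10^5)² / π²)^(1/3) = 7.1833×10^5 km.
Since a_t = (r₁ + r₂)/2, r₂ = 2a_t − r₁ = 2×7.1833×10^5 − 2.460×10^5 = 1.19066×10^6 km.

r₂ = 1.19×10^6 km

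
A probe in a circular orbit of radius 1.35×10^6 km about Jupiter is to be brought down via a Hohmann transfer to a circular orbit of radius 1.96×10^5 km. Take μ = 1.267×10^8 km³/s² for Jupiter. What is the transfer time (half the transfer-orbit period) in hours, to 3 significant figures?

The Hohmann ellipse has a_t = (r₁ + r₂)/2 = 7.730×10^5 km.
Transfer time t = π√(a_t³/μ) = π√((7.730×10^5)³ / 1.267×10^8) = 1.897×10^5 s.
Converting: 1.897×10^5 s ÷ 3600 s/hour = 52.7 hours.

t = 52.7 hours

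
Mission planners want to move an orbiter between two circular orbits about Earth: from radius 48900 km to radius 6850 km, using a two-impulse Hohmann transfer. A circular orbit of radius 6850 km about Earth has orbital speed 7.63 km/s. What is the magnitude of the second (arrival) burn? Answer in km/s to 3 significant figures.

Δv₂ = 2.48 km/s

From the circular-orbit relation v² = μ/r at r = 6850 km: μ = v²r = (7.63)² × 6850 = 3.98786×10^5 km³/s².
Transfer-ellipse semi-major axis a_t = (r₁ + r₂)/2 = (48900 + 6850)/2 = 27875 km.
On the circular orbit at r = 6850 km, v_c = √(μ/r) = 7.6300 km/s.
Vis-viva on the transfer ellipse at r = 6850 km gives v_t = √[μ(2/r − 1/a_t)] = 10.106 km/s.
Δv₂ = |v_t − v_c| = |10.106 − 7.6300| = 2.476 km/s.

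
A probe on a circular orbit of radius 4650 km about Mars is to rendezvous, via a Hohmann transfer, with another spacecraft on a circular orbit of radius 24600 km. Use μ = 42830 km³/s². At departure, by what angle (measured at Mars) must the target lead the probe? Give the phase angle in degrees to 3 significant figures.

φ = 97.5°

The Hohmann ellipse has a_t = (r₁ + r₂)/2 = 14625 km.
Transfer time t = π√(a_t³/μ) = 26850 s.
Target angular speed ω₂ = √(μ/r₂³) = 5.364×10^-5 rad/s.
Angle swept by the target during transfer: ω₂·t = 1.440 rad = 82.51°.
Arrival is 180° from departure on the ellipse, so φ = 180° − 82.51° = 97.5°.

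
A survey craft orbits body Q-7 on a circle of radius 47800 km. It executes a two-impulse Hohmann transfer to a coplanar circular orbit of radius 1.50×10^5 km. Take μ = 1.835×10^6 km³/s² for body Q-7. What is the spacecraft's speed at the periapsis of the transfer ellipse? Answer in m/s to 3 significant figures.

Transfer-ellipse semi-major axis a_t = (r₁ + r₂)/2 = (47800 + 1.500×10^5)/2 = 98900 km.
The periapsis of the transfer ellipse is at r = 47800 km.
Applying v² = μ(2/r − 1/a_t): v = 7.630 km/s.

v = 7630 m/s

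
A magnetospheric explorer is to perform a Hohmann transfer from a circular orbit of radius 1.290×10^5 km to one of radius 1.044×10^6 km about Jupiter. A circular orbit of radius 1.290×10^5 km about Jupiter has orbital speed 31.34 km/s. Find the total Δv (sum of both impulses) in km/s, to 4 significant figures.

Δv = 16.32 km/s

From the circular-orbit relation v² = μ/r at r = 1.290×10^5 km: μ = v²r = (31.34)² × 1.290×10^5 = 1.26703×10^8 km³/s².
Transfer-ellipse semi-major axis a_t = (r₁ + r₂)/2 = (1.290×10^5 + 1.044×10^6)/2 = 5.865×10^5 km.
Circular speed at r₁: v₁ = √(μ/r₁) = √(1.26703×10^8/1.290×10^5) = 31.34 km/s.
On the transfer ellipse at r₁, vis-viva equation gives v_p = √[μ(2/r₁ − 1/a_t)] = 41.81 km/s.
First burn Δv₁ = |v_p − v₁| = 10.47 km/s.
Circular speed at r₂: v₂ = √(μ/r₂) = 11.0165 km/s.
Transfer-orbit speed at r₂: v_a = √[μ(2/r₂ − 1/a_t)] = 5.16660 km/s.
Second burn Δv₂ = |v₂ − v_a| = 5.850 km/s.
Total Δv = Δv₁ + Δv₂ = 16.32 km/s.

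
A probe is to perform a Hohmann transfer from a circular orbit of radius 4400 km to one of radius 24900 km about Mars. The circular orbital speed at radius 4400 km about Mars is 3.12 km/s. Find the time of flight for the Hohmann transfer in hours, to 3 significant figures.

From the circular-orbit relation v² = μ/r at r = 4400 km: μ = v²r = (3.12)² × 4400 = 42831.4 km³/s².
Semi-major axis of the transfer orbit: a_t = (4400 + 24900)/2 = 14650 km.
Half the transfer-orbit period gives t = π√(a_t³/μ) = 26920 s.
Converting: 26920 s ÷ 3600 s/hour = 7.48 hours.

t = 7.48 hours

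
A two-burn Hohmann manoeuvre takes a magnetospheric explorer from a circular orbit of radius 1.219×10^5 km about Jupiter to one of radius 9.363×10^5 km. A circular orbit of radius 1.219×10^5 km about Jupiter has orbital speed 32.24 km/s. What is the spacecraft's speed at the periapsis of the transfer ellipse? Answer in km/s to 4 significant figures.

From the circular-orbit relation v² = μ/r at r = 1.219×10^5 km: μ = v²r = (32.24)² × 1.219×10^5 = 1.26705×10^8 km³/s².
The Hohmann ellipse has a_t = (r₁ + r₂)/2 = 5.291×10^5 km.
The periapsis of the transfer ellipse is at r = 1.219×10^5 km.
From the vis-viva equation, v = √[μ(2/r − 1/a_t)] = 42.89 km/s.

v = 42.89 km/s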